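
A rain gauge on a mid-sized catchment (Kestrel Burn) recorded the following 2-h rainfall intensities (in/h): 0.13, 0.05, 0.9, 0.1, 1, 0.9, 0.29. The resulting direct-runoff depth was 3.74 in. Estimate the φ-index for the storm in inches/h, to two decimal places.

Only the 3 blocks with intensity above φ contribute runoff: 0.9, 1, 0.9 in/h.
Σ(I−φ)·Δt = d  ⇒  (0.9+1+0.9 − 3φ)·2 = 3.74
φ = (2.800 − 3.74/2) / 3 = 0.31 in/h.

φ ≈ 0.31 in/h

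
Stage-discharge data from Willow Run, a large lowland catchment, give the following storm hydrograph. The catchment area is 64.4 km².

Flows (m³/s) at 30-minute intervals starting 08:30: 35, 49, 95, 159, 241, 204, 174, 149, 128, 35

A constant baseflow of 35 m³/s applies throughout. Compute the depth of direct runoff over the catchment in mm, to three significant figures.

d ≈ 25.7 mm

Direct runoff: 0.0, 14.0, 60.0, 124.0, 206.0, 169.0, 139.0, 114.0, 93.0, 0.0 m³/s; ΣQ_DR = 919.0 m³/s.
V = ΣQ_DR · Δt = 919.0 × 1800 s = 1.654 × 10^6 m³.
Over A = 64.4 km², depth = V / A = 25.7 mm.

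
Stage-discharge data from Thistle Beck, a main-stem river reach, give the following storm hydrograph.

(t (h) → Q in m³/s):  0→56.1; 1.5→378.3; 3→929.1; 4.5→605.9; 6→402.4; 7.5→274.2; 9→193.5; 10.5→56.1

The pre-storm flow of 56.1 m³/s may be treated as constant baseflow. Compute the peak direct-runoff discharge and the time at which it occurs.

Q_p = 873.0 m³/s at t = 3 h

Subtracting baseflow gives direct-runoff ordinates: 0.0, 322.2, 873.0, 549.8, 346.3, 218.1, 137.4, 0.0 m³/s.
The maximum is 873.0 m³/s, occurring at the reading for t = 3 h.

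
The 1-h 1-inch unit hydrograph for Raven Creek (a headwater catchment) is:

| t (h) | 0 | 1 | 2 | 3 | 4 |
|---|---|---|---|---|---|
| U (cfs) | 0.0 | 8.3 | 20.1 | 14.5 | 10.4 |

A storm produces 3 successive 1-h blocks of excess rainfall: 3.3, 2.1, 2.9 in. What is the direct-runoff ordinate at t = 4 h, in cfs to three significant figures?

By discrete convolution, Q_j = Σ (P_i / 1 in) · U_{j−i}.
At t = 4 h (j=4): Q = (3.3/1)·10.4 + (2.1/1)·14.5 + (2.9/1)·20.1 = 123 cfs.

Q ≈ 123 cfs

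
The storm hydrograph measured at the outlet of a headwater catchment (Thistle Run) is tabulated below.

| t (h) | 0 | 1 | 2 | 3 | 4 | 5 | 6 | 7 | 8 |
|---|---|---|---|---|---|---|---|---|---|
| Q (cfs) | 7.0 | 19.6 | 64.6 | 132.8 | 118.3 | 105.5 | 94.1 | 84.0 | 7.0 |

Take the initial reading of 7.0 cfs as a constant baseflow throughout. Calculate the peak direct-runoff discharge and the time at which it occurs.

Subtracting baseflow gives direct-runoff ordinates: 0.0, 12.6, 57.6, 125.8, 111.3, 98.5, 87.1, 77.0, 0.0 cfs.
The maximum is 125.8 cfs, occurring at the reading for t = 3 h.

Q_p = 125.8 cfs at t = 3 h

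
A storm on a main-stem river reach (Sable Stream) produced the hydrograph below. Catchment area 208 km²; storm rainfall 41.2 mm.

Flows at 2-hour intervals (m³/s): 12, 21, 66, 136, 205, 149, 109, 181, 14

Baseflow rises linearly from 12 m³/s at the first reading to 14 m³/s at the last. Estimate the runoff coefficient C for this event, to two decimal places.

ΣQ_DR = 776.0 m³/s; V = ΣQ_DR·Δt = 5.587 × 10^6 m³.
Runoff depth d = V / A = 26.86 mm.
C = d / P = 26.86 / 41.2 = 0.65.

C ≈ 0.65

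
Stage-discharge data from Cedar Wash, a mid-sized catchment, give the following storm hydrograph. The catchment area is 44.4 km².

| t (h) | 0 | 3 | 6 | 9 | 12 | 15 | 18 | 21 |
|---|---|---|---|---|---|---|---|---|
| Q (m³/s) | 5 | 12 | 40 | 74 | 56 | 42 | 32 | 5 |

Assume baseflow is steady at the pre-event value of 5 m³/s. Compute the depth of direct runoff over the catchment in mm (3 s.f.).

d ≈ 55.0 mm

Direct runoff: 0.0, 7.0, 35.0, 69.0, 51.0, 37.0, 27.0, 0.0 m³/s; ΣQ_DR = 226.0 m³/s.
V = ΣQ_DR · Δt = 226.0 × 10800 s = 2.441 × 10^6 m³.
Over A = 44.4 km², depth = V / A = 55.0 mm.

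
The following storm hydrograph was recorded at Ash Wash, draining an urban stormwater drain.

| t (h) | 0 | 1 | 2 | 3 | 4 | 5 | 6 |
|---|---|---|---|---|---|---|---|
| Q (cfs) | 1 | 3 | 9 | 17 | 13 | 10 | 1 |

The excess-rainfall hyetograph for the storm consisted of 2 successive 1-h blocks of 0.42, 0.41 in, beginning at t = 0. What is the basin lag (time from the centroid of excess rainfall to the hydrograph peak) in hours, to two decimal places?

Centroid of excess rainfall: t_c = Σ P_i·t̄_i / ΣP_i = 0.9940 h (block centres at 0.5, 1.5 h).
Hydrograph peak occurs at t = 3 h, so basin lag t_L = 3 − 0.9940 = 2.01 h.

t_L ≈ 2.01 h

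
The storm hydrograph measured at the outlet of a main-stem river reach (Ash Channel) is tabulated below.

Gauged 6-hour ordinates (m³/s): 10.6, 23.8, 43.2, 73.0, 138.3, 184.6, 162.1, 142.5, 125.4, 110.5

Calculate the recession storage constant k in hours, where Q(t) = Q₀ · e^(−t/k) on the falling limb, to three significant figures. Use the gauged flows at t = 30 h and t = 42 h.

k ≈ 46.4 h

On the falling limb, Q drops from 184.6 to 142.5 m³/s between t = 30 h and t = 42 h (Δt = 12 h).
k = −Δt / ln(Q₂/Q₁) = −12 / ln(142.5/184.6) = 46.4 h.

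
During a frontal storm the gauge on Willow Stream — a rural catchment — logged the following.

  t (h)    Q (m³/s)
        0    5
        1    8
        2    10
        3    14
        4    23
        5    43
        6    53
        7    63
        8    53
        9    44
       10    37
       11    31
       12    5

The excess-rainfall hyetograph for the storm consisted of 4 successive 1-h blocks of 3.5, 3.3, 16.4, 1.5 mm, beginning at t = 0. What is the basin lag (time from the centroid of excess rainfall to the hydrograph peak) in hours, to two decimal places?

t_L ≈ 4.86 h

Centroid of excess rainfall: t_c = Σ P_i·t̄_i / ΣP_i = 2.1437 h (block centres at 0.5, 1.5, 2.5, 3.5 h).
Hydrograph peak occurs at t = 7 h, so basin lag t_L = 7 − 2.1437 = 4.86 h.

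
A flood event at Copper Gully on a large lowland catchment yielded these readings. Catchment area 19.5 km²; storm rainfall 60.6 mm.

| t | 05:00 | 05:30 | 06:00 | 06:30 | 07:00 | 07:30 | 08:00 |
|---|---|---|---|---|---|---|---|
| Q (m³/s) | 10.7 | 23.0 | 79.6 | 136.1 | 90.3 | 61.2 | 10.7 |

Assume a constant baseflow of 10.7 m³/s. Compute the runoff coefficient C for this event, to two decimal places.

C ≈ 0.51

ΣQ_DR = 336.7 m³/s; V = ΣQ_DR·Δt = 6.061 × 10^5 m³.
Runoff depth d = V / A = 31.08 mm.
C = d / P = 31.08 / 60.6 = 0.51.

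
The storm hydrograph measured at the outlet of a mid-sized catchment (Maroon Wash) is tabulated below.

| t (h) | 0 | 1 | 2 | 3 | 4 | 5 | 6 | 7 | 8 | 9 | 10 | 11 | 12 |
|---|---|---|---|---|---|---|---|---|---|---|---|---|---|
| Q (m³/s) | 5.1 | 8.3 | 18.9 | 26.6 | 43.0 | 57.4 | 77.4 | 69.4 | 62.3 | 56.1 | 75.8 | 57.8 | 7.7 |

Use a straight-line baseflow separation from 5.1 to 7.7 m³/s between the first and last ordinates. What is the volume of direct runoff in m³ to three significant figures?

V ≈ 1.74 × 10^6 m³

Direct-runoff ordinates (Q − Q_b): 0.00, 2.98, 13.37, 20.85, 37.03, 51.22, 71.00, 62.78, 55.47, 49.05, 68.53, 50.32, 0.00 m³/s.
ΣQ_DR = 482.6 m³/s.
With Δt = 1 h = 3600 s, V = ΣQ_DR · Δt = 482.6 × 3600 = 1.74 × 10^6 m³.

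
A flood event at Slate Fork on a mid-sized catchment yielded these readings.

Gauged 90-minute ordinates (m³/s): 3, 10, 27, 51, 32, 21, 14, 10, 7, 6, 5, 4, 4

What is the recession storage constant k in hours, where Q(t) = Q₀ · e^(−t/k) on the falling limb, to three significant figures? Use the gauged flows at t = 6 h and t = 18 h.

k ≈ 5.77 h

On the falling limb, Q drops from 32 to 4 m³/s between t = 6 h and t = 18 h (Δt = 12 h).
k = −Δt / ln(Q₂/Q₁) = −12 / ln(4/32) = 5.77 h.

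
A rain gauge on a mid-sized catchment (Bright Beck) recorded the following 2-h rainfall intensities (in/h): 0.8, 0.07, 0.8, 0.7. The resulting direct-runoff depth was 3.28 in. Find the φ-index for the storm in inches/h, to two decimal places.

Only the 3 blocks with intensity above φ contribute runoff: 0.8, 0.8, 0.7 in/h.
Σ(I−φ)·Δt = d  ⇒  (0.8+0.8+0.7 − 3φ)·2 = 3.28
φ = (2.300 − 3.28/2) / 3 = 0.22 in/h.

φ ≈ 0.22 in/h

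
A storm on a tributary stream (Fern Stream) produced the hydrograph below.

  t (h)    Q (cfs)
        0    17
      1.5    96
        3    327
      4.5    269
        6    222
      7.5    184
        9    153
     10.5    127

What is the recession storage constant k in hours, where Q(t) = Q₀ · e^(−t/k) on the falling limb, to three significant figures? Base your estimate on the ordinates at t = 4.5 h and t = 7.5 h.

k ≈ 7.90 h

On the falling limb, Q drops from 269 to 184 cfs between t = 4.5 h and t = 7.5 h (Δt = 3 h).
k = −Δt / ln(Q₂/Q₁) = −3 / ln(184/269) = 7.90 h.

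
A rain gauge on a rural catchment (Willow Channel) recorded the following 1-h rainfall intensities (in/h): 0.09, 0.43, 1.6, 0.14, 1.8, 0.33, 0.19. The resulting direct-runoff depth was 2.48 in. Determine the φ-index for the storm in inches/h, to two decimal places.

φ ≈ 0.46 in/h

Only the 2 blocks with intensity above φ contribute runoff: 1.6, 1.8 in/h.
Σ(I−φ)·Δt = d  ⇒  (1.6+1.8 − 2φ)·1 = 2.48
φ = (3.400 − 2.48/1) / 2 = 0.46 in/h.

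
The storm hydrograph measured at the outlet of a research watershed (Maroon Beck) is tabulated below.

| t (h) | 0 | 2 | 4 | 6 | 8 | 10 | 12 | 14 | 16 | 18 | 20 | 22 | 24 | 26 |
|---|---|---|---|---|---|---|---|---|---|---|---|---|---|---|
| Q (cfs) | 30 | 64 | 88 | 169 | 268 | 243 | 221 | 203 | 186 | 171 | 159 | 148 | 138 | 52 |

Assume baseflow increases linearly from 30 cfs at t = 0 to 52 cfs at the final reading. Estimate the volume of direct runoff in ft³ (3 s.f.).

Direct-runoff ordinates (Q − Q_b): 0.00, 32.31, 54.62, 133.92, 231.23, 204.54, 180.85, 161.15, 142.46, 125.77, 112.08, 99.38, 87.69, 0.00 cfs.
ΣQ_DR = 1566 cfs.
With Δt = 2 h = 7200 s, V = ΣQ_DR · Δt = 1566 × 7200 = 1.13 × 10^7 ft³.

V ≈ 1.13 × 10^7 ft³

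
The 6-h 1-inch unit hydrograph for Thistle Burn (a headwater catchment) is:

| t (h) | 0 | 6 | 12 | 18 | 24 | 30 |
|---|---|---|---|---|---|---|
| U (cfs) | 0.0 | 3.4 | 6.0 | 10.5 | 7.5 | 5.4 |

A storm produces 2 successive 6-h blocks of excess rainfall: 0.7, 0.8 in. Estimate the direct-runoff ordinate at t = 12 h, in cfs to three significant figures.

By discrete convolution, Q_j = Σ (P_i / 1 in) · U_{j−i}.
At t = 12 h (j=2): Q = (0.7/1)·6.0 + (0.8/1)·3.4 = 6.92 cfs.

Q ≈ 6.92 cfs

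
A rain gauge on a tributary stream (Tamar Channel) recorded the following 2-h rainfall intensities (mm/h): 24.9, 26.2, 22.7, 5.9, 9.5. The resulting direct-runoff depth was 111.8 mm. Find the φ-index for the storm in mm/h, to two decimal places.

Only the 4 blocks with intensity above φ contribute runoff: 24.9, 26.2, 22.7, 9.5 mm/h.
Σ(I−φ)·Δt = d  ⇒  (24.9+26.2+22.7+9.5 − 4φ)·2 = 111.8
φ = (83.30 − 111.8/2) / 4 = 6.85 mm/h.

φ ≈ 6.85 mm/h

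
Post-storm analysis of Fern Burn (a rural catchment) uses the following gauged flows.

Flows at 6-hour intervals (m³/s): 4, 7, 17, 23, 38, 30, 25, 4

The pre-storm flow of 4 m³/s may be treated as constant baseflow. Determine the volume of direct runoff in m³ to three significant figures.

V ≈ 2.51 × 10^6 m³

Direct-runoff ordinates (Q − Q_b): 0.0, 3.0, 13.0, 19.0, 34.0, 26.0, 21.0, 0.0 m³/s.
ΣQ_DR = 116.0 m³/s.
With Δt = 6 h = 21600 s, V = ΣQ_DR · Δt = 116.0 × 21600 = 2.51 × 10^6 m³.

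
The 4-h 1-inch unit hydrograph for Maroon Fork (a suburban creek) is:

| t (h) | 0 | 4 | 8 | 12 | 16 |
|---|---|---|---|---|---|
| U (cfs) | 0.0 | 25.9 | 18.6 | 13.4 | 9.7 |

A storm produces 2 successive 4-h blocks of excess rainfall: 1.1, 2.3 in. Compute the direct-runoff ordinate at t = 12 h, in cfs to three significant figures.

By discrete convolution, Q_j = Σ (P_i / 1 in) · U_{j−i}.
At t = 12 h (j=3): Q = (1.1/1)·13.4 + (2.3/1)·18.6 = 57.5 cfs.

Q ≈ 57.5 cfs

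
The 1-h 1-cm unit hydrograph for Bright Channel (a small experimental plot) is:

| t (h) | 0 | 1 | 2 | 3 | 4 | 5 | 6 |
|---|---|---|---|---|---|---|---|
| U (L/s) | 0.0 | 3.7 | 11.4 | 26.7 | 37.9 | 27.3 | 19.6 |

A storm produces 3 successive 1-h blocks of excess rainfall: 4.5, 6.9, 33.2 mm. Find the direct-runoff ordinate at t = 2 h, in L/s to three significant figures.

Q ≈ 7.68 L/s

By discrete convolution, Q_j = Σ (P_i / 10 mm) · U_{j−i}.
At t = 2 h (j=2): Q = (4.5/10)·11.4 + (6.9/10)·3.7 + (33.2/10)·0.0 = 7.68 L/s.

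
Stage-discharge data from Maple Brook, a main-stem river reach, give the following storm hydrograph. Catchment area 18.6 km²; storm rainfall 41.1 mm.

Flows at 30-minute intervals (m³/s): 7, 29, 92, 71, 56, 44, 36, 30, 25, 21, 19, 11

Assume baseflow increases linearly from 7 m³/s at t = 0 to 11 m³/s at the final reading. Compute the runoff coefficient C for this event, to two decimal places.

C ≈ 0.78

ΣQ_DR = 333.0 m³/s; V = ΣQ_DR·Δt = 5.994 × 10^5 m³.
Runoff depth d = V / A = 32.23 mm.
C = d / P = 32.23 / 41.1 = 0.78.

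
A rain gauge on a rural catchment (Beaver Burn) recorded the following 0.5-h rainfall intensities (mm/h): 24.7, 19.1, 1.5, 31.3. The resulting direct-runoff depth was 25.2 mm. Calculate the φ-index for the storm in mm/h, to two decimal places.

Only the 3 blocks with intensity above φ contribute runoff: 24.7, 19.1, 31.3 mm/h.
Σ(I−φ)·Δt = d  ⇒  (24.7+19.1+31.3 − 3φ)·0.5 = 25.2
φ = (75.10 − 25.2/0.5) / 3 = 8.23 mm/h.

φ ≈ 8.23 mm/h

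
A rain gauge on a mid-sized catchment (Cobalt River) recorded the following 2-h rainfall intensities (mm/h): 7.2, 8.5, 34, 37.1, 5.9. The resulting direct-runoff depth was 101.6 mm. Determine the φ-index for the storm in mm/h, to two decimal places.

Only the 2 blocks with intensity above φ contribute runoff: 34, 37.1 mm/h.
Σ(I−φ)·Δt = d  ⇒  (34+37.1 − 2φ)·2 = 101.6
φ = (71.10 − 101.6/2) / 2 = 10.15 mm/h.

φ ≈ 10.15 mm/h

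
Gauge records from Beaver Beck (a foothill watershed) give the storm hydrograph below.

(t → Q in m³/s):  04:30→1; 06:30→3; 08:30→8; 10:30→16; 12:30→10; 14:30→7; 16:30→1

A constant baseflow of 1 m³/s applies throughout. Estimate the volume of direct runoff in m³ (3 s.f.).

V ≈ 2.81 × 10^5 m³

Direct-runoff ordinates (Q − Q_b): 0.0, 2.0, 7.0, 15.0, 9.0, 6.0, 0.0 m³/s.
ΣQ_DR = 39.00 m³/s.
With Δt = 2 h = 7200 s, V = ΣQ_DR · Δt = 39.00 × 7200 = 2.81 × 10^5 m³.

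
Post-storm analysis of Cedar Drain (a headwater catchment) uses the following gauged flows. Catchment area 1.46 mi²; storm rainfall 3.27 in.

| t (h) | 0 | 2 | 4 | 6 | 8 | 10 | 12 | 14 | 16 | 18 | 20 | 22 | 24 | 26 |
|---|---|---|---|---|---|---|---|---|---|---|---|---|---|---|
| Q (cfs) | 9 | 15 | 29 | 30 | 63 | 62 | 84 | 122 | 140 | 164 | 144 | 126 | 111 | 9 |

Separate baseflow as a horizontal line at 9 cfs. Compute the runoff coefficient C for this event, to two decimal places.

ΣQ_DR = 982.0 cfs; V = ΣQ_DR·Δt = 7.070 × 10^6 ft³.
Runoff depth d = V / A = 2.085 in.
C = d / P = 2.085 / 3.27 = 0.64.

C ≈ 0.64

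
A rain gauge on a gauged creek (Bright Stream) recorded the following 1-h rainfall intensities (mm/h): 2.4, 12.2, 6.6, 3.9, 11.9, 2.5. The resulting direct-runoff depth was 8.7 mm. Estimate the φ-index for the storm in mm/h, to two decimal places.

Only the 2 blocks with intensity above φ contribute runoff: 12.2, 11.9 mm/h.
Σ(I−φ)·Δt = d  ⇒  (12.2+11.9 − 2φ)·1 = 8.7
φ = (24.10 − 8.7/1) / 2 = 7.70 mm/h.

φ ≈ 7.70 mm/h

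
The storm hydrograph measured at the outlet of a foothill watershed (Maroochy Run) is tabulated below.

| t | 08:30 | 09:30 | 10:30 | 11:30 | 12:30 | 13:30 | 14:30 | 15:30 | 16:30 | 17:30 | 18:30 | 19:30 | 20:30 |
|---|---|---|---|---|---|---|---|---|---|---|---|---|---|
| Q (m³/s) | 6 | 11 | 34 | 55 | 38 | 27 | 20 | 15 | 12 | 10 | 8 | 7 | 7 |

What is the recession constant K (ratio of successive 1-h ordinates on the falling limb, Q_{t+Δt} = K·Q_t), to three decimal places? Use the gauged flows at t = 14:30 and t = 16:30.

Using the recession-limb readings at t = 14:30 and t = 16:30: Q falls from 20 to 12 m³/s over 2 intervals.
K = (Q₂/Q₁)^(1/2) = (12/20)^(1/2) = 0.775.

K ≈ 0.775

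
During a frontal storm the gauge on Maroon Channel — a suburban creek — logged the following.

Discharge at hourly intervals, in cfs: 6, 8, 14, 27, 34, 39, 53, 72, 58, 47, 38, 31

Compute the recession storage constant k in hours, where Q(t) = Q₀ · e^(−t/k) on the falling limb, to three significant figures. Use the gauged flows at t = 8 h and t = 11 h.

On the falling limb, Q drops from 58 to 31 cfs between t = 8 h and t = 11 h (Δt = 3 h).
k = −Δt / ln(Q₂/Q₁) = −3 / ln(31/58) = 4.79 h.

k ≈ 4.79 h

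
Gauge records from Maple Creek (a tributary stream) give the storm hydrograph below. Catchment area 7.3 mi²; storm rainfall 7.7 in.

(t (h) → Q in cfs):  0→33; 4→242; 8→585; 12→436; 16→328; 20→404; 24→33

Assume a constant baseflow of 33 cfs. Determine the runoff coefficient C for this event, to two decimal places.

C ≈ 0.20

ΣQ_DR = 1830 cfs; V = ΣQ_DR·Δt = 2.635 × 10^7 ft³.
Runoff depth d = V / A = 1.554 in.
C = d / P = 1.554 / 7.7 = 0.20.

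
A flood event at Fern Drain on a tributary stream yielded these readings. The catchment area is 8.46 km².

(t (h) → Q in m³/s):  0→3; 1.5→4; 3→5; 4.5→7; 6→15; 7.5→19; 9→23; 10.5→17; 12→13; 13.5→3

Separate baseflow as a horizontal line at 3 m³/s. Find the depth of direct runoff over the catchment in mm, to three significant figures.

d ≈ 50.4 mm

Direct runoff: 0.0, 1.0, 2.0, 4.0, 12.0, 16.0, 20.0, 14.0, 10.0, 0.0 m³/s; ΣQ_DR = 79.00 m³/s.
V = ΣQ_DR · Δt = 79.00 × 5400 s = 4.266 × 10^5 m³.
Over A = 8.46 km², depth = V / A = 50.4 mm.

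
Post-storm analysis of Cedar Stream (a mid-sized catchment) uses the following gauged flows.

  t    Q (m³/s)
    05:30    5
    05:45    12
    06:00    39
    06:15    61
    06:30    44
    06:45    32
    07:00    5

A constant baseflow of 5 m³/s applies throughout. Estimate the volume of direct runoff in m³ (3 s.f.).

V ≈ 1.47 × 10^5 m³

Direct-runoff ordinates (Q − Q_b): 0.0, 7.0, 34.0, 56.0, 39.0, 27.0, 0.0 m³/s.
ΣQ_DR = 163.0 m³/s.
With Δt = 0.25 h = 900 s, V = ΣQ_DR · Δt = 163.0 × 900 = 1.47 × 10^5 m³.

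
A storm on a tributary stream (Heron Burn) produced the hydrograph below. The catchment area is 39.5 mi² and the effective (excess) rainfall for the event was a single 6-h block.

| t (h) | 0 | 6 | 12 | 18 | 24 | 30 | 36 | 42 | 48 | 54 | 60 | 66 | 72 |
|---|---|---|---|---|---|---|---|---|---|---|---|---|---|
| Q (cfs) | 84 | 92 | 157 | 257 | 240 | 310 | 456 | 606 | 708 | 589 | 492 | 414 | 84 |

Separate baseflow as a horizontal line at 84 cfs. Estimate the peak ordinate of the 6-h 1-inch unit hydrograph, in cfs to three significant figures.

Direct runoff: 0.0, 8.0, 73.0, 173.0, 156.0, 226.0, 372.0, 522.0, 624.0, 505.0, 408.0, 330.0, 0.0 cfs; ΣQ_DR = 3397 cfs, peak = 624.0 cfs.
Runoff depth d = ΣQ_DR·Δt / A = 3397 × 21600 / (39.5 mi²) = 0.7996 in.
The 1-inch UH is the DRH scaled by (1 in)/d, so U_p = 624.0 × 1/0.7996 = 780 cfs.

U_p ≈ 780 cfs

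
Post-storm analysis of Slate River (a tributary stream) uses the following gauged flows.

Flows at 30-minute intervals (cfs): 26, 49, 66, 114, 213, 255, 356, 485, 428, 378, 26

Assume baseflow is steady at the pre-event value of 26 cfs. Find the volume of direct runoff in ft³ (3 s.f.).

Direct-runoff ordinates (Q − Q_b): 0.0, 23.0, 40.0, 88.0, 187.0, 229.0, 330.0, 459.0, 402.0, 352.0, 0.0 cfs.
ΣQ_DR = 2110 cfs.
With Δt = 0.5 h = 1800 s, V = ΣQ_DR · Δt = 2110 × 1800 = 3.80 × 10^6 ft³.

V ≈ 3.80 × 10^6 ft³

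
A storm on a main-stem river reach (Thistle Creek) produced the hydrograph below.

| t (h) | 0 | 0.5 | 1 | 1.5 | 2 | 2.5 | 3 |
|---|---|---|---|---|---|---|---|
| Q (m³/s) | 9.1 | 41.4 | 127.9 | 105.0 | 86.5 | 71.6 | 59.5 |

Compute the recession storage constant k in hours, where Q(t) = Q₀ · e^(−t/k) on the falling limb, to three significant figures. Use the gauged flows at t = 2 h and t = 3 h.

k ≈ 2.67 h

On the falling limb, Q drops from 86.5 to 59.5 m³/s between t = 2 h and t = 3 h (Δt = 1 h).
k = −Δt / ln(Q₂/Q₁) = −1 / ln(59.5/86.5) = 2.67 h.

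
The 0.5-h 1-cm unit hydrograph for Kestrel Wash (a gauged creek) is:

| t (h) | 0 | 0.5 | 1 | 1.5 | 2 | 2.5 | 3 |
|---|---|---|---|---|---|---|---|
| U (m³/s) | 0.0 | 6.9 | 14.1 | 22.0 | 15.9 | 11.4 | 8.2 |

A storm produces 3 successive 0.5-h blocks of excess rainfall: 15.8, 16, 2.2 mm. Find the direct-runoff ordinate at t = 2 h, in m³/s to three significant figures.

By discrete convolution, Q_j = Σ (P_i / 10 mm) · U_{j−i}.
At t = 2 h (j=4): Q = (15.8/10)·15.9 + (16/10)·22.0 + (2.2/10)·14.1 = 63.4 m³/s.

Q ≈ 63.4 m³/s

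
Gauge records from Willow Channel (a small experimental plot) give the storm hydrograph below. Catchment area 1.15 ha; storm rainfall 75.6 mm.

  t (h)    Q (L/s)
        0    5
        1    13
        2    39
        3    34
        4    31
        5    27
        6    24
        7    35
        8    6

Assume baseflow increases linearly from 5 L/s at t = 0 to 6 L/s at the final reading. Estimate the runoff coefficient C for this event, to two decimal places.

C ≈ 0.68

ΣQ_DR = 164.5 L/s; V = ΣQ_DR·Δt = 5.922 × 10^5 L.
Runoff depth d = V / A = 51.50 mm.
C = d / P = 51.50 / 75.6 = 0.68.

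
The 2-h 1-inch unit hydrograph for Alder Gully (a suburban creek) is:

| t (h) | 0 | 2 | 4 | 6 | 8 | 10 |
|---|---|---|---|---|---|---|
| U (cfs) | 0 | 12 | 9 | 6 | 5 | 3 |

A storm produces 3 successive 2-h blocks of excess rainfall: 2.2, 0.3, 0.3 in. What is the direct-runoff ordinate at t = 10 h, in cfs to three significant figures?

Q ≈ 9.90 cfs

By discrete convolution, Q_j = Σ (P_i / 1 in) · U_{j−i}.
At t = 10 h (j=5): Q = (2.2/1)·3 + (0.3/1)·5 + (0.3/1)·6 = 9.90 cfs.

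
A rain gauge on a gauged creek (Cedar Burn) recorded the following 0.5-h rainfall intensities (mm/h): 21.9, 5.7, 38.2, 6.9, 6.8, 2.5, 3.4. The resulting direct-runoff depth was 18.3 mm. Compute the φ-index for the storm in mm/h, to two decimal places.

Only the 2 blocks with intensity above φ contribute runoff: 21.9, 38.2 mm/h.
Σ(I−φ)·Δt = d  ⇒  (21.9+38.2 − 2φ)·0.5 = 18.3
φ = (60.10 − 18.3/0.5) / 2 = 11.75 mm/h.

φ ≈ 11.75 mm/h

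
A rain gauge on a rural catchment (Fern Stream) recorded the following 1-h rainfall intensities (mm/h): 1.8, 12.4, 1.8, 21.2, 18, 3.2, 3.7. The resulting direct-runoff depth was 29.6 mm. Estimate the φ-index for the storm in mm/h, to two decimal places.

Only the 3 blocks with intensity above φ contribute runoff: 12.4, 21.2, 18 mm/h.
Σ(I−φ)·Δt = d  ⇒  (12.4+21.2+18 − 3φ)·1 = 29.6
φ = (51.60 − 29.6/1) / 3 = 7.33 mm/h.

φ ≈ 7.33 mm/h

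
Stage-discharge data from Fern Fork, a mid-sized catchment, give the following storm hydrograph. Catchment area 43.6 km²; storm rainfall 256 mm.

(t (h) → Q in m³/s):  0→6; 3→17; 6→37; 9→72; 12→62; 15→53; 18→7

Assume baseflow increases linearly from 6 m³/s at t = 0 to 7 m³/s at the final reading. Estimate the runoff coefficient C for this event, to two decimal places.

ΣQ_DR = 208.5 m³/s; V = ΣQ_DR·Δt = 2.252 × 10^6 m³.
Runoff depth d = V / A = 51.65 mm.
C = d / P = 51.65 / 256 = 0.20.

C ≈ 0.20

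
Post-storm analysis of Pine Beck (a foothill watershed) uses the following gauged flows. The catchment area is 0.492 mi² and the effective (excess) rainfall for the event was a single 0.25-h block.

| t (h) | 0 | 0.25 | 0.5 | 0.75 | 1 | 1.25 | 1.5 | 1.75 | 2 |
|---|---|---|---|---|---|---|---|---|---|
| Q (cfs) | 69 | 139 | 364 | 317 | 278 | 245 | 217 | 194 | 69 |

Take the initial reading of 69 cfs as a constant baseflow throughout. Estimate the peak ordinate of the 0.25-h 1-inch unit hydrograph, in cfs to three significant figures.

U_p ≈ 295 cfs

Direct runoff: 0.0, 70.0, 295.0, 248.0, 209.0, 176.0, 148.0, 125.0, 0.0 cfs; ΣQ_DR = 1271 cfs, peak = 295.0 cfs.
Runoff depth d = ΣQ_DR·Δt / A = 1271 × 900 / (0.492 mi²) = 1.001 in.
The 1-inch UH is the DRH scaled by (1 in)/d, so U_p = 295.0 × 1/1.001 = 295 cfs.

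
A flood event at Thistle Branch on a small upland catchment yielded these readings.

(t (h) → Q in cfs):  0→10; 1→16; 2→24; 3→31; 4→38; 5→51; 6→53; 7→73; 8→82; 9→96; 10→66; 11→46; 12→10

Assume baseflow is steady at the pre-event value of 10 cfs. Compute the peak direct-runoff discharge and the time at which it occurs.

Q_p = 86.0 cfs at t = 9 h

Subtracting baseflow gives direct-runoff ordinates: 0.0, 6.0, 14.0, 21.0, 28.0, 41.0, 43.0, 63.0, 72.0, 86.0, 56.0, 36.0, 0.0 cfs.
The maximum is 86.0 cfs, occurring at the reading for t = 9 h.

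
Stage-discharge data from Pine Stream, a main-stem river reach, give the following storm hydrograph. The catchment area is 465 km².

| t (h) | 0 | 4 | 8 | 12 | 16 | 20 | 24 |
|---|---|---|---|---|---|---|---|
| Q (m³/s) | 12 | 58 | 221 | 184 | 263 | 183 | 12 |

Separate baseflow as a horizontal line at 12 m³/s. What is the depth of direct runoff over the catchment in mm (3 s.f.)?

Direct runoff: 0.0, 46.0, 209.0, 172.0, 251.0, 171.0, 0.0 m³/s; ΣQ_DR = 849.0 m³/s.
V = ΣQ_DR · Δt = 849.0 × 14400 s = 1.223 × 10^7 m³.
Over A = 465 km², depth = V / A = 26.3 mm.

d ≈ 26.3 mm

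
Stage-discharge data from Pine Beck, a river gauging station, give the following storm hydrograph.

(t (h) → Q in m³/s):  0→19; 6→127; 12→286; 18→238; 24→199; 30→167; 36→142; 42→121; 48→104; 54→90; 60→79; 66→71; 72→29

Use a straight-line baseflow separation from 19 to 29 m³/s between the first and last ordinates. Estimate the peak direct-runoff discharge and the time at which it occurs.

Q_p = 265.33 m³/s at t = 12 h

Subtracting baseflow gives direct-runoff ordinates: 0.00, 107.17, 265.33, 216.50, 176.67, 143.83, 118.00, 96.17, 78.33, 63.50, 51.67, 42.83, 0.00 m³/s.
The maximum is 265.33 m³/s, occurring at the reading for t = 12 h.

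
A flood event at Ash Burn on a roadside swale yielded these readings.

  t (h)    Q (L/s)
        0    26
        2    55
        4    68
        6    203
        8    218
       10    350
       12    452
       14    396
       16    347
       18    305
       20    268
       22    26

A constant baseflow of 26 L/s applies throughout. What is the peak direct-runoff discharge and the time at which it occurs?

Q_p = 426.0 L/s at t = 12 h

Subtracting baseflow gives direct-runoff ordinates: 0.0, 29.0, 42.0, 177.0, 192.0, 324.0, 426.0, 370.0, 321.0, 279.0, 242.0, 0.0 L/s.
The maximum is 426.0 L/s, occurring at the reading for t = 12 h.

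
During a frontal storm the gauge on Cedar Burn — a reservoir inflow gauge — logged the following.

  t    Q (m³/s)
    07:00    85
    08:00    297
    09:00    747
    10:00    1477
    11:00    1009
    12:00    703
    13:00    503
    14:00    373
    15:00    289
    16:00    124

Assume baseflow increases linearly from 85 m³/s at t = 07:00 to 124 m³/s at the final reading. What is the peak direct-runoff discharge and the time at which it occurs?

Subtracting baseflow gives direct-runoff ordinates: 0.00, 207.67, 653.33, 1379.00, 906.67, 596.33, 392.00, 257.67, 169.33, 0.00 m³/s.
The maximum is 1379.00 m³/s, occurring at the reading for t = 10:00.

Q_p = 1379.00 m³/s at t = 10:00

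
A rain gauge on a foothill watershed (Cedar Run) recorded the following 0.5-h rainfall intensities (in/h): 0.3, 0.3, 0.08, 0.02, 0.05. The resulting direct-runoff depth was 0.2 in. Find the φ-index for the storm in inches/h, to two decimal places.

φ ≈ 0.10 in/h

Only the 2 blocks with intensity above φ contribute runoff: 0.3, 0.3 in/h.
Σ(I−φ)·Δt = d  ⇒  (0.3+0.3 − 2φ)·0.5 = 0.2
φ = (0.6000 − 0.2/0.5) / 2 = 0.10 in/h.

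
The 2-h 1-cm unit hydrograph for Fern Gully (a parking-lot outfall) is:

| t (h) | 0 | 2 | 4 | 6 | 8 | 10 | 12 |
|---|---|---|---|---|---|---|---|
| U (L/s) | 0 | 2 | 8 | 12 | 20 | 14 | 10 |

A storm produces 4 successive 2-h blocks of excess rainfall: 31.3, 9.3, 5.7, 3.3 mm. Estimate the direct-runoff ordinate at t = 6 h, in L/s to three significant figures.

Q ≈ 46.1 L/s

By discrete convolution, Q_j = Σ (P_i / 10 mm) · U_{j−i}.
At t = 6 h (j=3): Q = (31.3/10)·12 + (9.3/10)·8 + (5.7/10)·2 + (3.3/10)·0 = 46.1 L/s.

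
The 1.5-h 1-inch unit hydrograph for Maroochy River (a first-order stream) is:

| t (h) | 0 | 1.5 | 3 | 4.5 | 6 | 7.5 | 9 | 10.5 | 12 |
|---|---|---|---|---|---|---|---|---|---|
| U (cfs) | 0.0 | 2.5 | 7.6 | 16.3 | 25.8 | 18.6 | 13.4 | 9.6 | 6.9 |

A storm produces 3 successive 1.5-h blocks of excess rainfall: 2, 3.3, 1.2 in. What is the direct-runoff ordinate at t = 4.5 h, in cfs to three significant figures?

By discrete convolution, Q_j = Σ (P_i / 1 in) · U_{j−i}.
At t = 4.5 h (j=3): Q = (2/1)·16.3 + (3.3/1)·7.6 + (1.2/1)·2.5 = 60.7 cfs.

Q ≈ 60.7 cfs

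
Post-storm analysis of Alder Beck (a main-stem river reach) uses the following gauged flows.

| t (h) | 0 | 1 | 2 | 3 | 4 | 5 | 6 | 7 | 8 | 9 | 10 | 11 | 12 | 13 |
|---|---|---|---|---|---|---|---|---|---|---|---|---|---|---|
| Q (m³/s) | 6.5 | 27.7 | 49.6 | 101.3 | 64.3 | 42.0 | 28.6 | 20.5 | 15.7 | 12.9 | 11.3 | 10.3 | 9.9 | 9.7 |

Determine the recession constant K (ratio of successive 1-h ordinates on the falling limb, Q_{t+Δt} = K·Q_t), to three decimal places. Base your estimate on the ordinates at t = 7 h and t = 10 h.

Using the recession-limb readings at t = 7 h and t = 10 h: Q falls from 20.5 to 11.3 m³/s over 3 intervals.
K = (Q₂/Q₁)^(1/3) = (11.3/20.5)^(1/3) = 0.820.

K ≈ 0.820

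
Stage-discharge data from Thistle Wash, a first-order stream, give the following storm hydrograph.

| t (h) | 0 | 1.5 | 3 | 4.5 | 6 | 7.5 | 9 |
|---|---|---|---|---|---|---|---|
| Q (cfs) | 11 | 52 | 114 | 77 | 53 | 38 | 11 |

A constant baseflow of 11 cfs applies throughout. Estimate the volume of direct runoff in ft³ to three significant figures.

V ≈ 1.51 × 10^6 ft³

Direct-runoff ordinates (Q − Q_b): 0.0, 41.0, 103.0, 66.0, 42.0, 27.0, 0.0 cfs.
ΣQ_DR = 279.0 cfs.
With Δt = 1.5 h = 5400 s, V = ΣQ_DR · Δt = 279.0 × 5400 = 1.51 × 10^6 ft³.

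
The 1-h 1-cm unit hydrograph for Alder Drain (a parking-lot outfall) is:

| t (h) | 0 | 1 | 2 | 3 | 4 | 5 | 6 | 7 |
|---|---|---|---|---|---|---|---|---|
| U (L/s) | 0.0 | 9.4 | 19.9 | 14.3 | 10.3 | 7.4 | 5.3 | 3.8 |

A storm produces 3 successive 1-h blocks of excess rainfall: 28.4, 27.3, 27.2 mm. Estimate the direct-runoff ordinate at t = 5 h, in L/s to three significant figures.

Q ≈ 88.0 L/s

By discrete convolution, Q_j = Σ (P_i / 10 mm) · U_{j−i}.
At t = 5 h (j=5): Q = (28.4/10)·7.4 + (27.3/10)·10.3 + (27.2/10)·14.3 = 88.0 L/s.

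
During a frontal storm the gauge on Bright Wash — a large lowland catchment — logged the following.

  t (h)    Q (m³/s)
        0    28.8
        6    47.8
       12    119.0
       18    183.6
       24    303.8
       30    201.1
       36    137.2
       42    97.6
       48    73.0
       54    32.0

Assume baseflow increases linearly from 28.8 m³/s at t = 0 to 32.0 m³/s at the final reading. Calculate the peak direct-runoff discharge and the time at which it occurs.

Subtracting baseflow gives direct-runoff ordinates: 0.00, 18.64, 89.49, 153.73, 273.58, 170.52, 106.27, 66.31, 41.36, 0.00 m³/s.
The maximum is 273.58 m³/s, occurring at the reading for t = 24 h.

Q_p = 273.58 m³/s at t = 24 h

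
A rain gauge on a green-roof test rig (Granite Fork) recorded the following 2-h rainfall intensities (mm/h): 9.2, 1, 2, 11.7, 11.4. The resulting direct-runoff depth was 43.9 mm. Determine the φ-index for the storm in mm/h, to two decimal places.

Only the 3 blocks with intensity above φ contribute runoff: 9.2, 11.7, 11.4 mm/h.
Σ(I−φ)·Δt = d  ⇒  (9.2+11.7+11.4 − 3φ)·2 = 43.9
φ = (32.30 − 43.9/2) / 3 = 3.45 mm/h.

φ ≈ 3.45 mm/h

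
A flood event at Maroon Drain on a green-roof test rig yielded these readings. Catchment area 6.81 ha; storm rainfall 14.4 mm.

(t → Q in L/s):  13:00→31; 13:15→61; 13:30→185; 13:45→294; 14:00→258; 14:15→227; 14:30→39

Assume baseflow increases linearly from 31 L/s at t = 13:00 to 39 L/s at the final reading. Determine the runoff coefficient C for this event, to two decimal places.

C ≈ 0.78

ΣQ_DR = 850.0 L/s; V = ΣQ_DR·Δt = 7.650 × 10^5 L.
Runoff depth d = V / A = 11.23 mm.
C = d / P = 11.23 / 14.4 = 0.78.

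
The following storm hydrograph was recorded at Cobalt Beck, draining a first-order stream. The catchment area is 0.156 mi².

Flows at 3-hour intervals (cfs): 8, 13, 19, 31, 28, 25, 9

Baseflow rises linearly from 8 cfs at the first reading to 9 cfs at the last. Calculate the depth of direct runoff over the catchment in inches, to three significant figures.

d ≈ 2.19 in

Direct runoff: 0.00, 4.83, 10.67, 22.50, 19.33, 16.17, 0.00 cfs; ΣQ_DR = 73.50 cfs.
V = ΣQ_DR · Δt = 73.50 × 10800 s = 7.938 × 10^5 ft³.
Over A = 0.156 mi², depth = V / A = 2.19 in.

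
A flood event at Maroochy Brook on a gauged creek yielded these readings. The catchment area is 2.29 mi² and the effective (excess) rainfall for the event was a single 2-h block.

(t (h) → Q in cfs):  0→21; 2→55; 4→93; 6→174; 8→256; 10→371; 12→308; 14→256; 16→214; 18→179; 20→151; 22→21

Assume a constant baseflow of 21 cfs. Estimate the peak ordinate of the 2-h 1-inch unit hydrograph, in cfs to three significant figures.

Direct runoff: 0.0, 34.0, 72.0, 153.0, 235.0, 350.0, 287.0, 235.0, 193.0, 158.0, 130.0, 0.0 cfs; ΣQ_DR = 1847 cfs, peak = 350.0 cfs.
Runoff depth d = ΣQ_DR·Δt / A = 1847 × 7200 / (2.29 mi²) = 2.500 in.
The 1-inch UH is the DRH scaled by (1 in)/d, so U_p = 350.0 × 1/2.500 = 140 cfs.

U_p ≈ 140 cfs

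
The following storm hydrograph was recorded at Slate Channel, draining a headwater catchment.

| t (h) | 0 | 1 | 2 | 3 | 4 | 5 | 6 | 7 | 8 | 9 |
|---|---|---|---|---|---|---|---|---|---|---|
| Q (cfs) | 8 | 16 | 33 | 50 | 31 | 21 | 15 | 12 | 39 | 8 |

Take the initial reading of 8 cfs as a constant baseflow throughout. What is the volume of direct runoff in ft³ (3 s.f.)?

Direct-runoff ordinates (Q − Q_b): 0.0, 8.0, 25.0, 42.0, 23.0, 13.0, 7.0, 4.0, 31.0, 0.0 cfs.
ΣQ_DR = 153.0 cfs.
With Δt = 1 h = 3600 s, V = ΣQ_DR · Δt = 153.0 × 3600 = 5.51 × 10^5 ft³.

V ≈ 5.51 × 10^5 ft³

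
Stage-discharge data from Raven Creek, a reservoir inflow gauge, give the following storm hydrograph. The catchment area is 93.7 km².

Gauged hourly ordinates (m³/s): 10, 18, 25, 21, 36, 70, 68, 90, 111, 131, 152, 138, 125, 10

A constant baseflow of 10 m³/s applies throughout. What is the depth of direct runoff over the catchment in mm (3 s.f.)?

d ≈ 33.2 mm

Direct runoff: 0.0, 8.0, 15.0, 11.0, 26.0, 60.0, 58.0, 80.0, 101.0, 121.0, 142.0, 128.0, 115.0, 0.0 m³/s; ΣQ_DR = 865.0 m³/s.
V = ΣQ_DR · Δt = 865.0 × 3600 s = 3.114 × 10^6 m³.
Over A = 93.7 km², depth = V / A = 33.2 mm.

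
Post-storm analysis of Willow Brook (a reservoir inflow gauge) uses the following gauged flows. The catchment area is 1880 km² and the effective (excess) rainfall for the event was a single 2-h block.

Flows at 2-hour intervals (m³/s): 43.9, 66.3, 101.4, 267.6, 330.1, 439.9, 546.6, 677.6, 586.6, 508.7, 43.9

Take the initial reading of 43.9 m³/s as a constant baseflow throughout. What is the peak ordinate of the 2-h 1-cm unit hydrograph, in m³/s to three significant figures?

U_p ≈ 529 m³/s

Direct runoff: 0.0, 22.4, 57.5, 223.7, 286.2, 396.0, 502.7, 633.7, 542.7, 464.8, 0.0 m³/s; ΣQ_DR = 3130 m³/s, peak = 633.7 m³/s.
Runoff depth d = ΣQ_DR·Δt / A = 3130 × 7200 / (1880 km²) = 11.99 mm.
The 1-cm UH is the DRH scaled by (10 mm)/d, so U_p = 633.7 × 10/11.99 = 529 m³/s.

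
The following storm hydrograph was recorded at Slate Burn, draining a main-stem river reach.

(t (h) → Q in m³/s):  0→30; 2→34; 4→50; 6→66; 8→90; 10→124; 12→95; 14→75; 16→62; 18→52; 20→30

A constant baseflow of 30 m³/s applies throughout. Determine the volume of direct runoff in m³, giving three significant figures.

V ≈ 2.72 × 10^6 m³

Direct-runoff ordinates (Q − Q_b): 0.0, 4.0, 20.0, 36.0, 60.0, 94.0, 65.0, 45.0, 32.0, 22.0, 0.0 m³/s.
ΣQ_DR = 378.0 m³/s.
With Δt = 2 h = 7200 s, V = ΣQ_DR · Δt = 378.0 × 7200 = 2.72 × 10^6 m³.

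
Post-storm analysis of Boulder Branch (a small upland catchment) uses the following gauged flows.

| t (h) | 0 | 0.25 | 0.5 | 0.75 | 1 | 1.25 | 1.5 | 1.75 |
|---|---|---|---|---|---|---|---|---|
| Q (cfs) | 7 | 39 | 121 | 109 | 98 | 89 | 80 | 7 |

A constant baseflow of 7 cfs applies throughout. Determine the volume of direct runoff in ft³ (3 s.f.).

V ≈ 4.45 × 10^5 ft³

Direct-runoff ordinates (Q − Q_b): 0.0, 32.0, 114.0, 102.0, 91.0, 82.0, 73.0, 0.0 cfs.
ΣQ_DR = 494.0 cfs.
With Δt = 0.25 h = 900 s, V = ΣQ_DR · Δt = 494.0 × 900 = 4.45 × 10^5 ft³.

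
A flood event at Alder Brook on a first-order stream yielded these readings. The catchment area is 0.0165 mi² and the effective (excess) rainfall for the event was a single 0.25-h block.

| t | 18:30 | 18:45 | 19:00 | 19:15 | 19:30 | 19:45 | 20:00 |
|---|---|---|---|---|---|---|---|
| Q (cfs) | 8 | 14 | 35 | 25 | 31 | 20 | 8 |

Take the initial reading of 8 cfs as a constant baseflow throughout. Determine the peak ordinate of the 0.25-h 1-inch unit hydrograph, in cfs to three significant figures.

Direct runoff: 0.0, 6.0, 27.0, 17.0, 23.0, 12.0, 0.0 cfs; ΣQ_DR = 85.00 cfs, peak = 27.0 cfs.
Runoff depth d = ΣQ_DR·Δt / A = 85.00 × 900 / (0.0165 mi²) = 1.996 in.
The 1-inch UH is the DRH scaled by (1 in)/d, so U_p = 27.0 × 1/1.996 = 13.5 cfs.

U_p ≈ 13.5 cfs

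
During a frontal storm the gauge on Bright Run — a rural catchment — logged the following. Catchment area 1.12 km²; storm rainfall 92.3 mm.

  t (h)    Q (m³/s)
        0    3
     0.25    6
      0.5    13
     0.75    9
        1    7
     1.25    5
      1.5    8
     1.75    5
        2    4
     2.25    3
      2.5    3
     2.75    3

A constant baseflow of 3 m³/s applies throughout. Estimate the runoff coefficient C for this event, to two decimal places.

ΣQ_DR = 33.00 m³/s; V = ΣQ_DR·Δt = 29700 m³.
Runoff depth d = V / A = 26.52 mm.
C = d / P = 26.52 / 92.3 = 0.29.

C ≈ 0.29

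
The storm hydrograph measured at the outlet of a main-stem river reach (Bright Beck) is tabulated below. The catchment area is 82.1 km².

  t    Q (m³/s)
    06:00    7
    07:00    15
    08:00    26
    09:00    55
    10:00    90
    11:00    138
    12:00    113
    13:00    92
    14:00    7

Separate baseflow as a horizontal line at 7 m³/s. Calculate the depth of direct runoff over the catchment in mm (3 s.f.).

d ≈ 21.0 mm

Direct runoff: 0.0, 8.0, 19.0, 48.0, 83.0, 131.0, 106.0, 85.0, 0.0 m³/s; ΣQ_DR = 480.0 m³/s.
V = ΣQ_DR · Δt = 480.0 × 3600 s = 1.728 × 10^6 m³.
Over A = 82.1 km², depth = V / A = 21.0 mm.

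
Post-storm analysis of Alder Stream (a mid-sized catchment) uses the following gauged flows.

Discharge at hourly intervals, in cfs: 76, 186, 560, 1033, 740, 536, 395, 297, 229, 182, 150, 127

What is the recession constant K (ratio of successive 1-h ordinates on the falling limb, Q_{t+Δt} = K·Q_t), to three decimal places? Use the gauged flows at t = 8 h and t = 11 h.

K ≈ 0.822

Using the recession-limb readings at t = 8 h and t = 11 h: Q falls from 229 to 127 cfs over 3 intervals.
K = (Q₂/Q₁)^(1/3) = (127/229)^(1/3) = 0.822.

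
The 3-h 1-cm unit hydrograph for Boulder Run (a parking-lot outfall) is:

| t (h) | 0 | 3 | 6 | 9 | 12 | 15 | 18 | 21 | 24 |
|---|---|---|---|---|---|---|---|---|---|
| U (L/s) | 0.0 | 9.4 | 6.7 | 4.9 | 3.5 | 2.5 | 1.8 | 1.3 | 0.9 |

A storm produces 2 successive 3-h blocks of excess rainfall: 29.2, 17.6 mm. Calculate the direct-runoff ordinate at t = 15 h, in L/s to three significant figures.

By discrete convolution, Q_j = Σ (P_i / 10 mm) · U_{j−i}.
At t = 15 h (j=5): Q = (29.2/10)·2.5 + (17.6/10)·3.5 = 13.5 L/s.

Q ≈ 13.5 L/s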